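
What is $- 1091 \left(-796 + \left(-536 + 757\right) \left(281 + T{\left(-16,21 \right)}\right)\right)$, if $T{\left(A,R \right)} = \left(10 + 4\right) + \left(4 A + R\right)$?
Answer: $-59891536$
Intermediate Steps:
$T{\left(A,R \right)} = 14 + R + 4 A$ ($T{\left(A,R \right)} = 14 + \left(R + 4 A\right) = 14 + R + 4 A$)
$- 1091 \left(-796 + \left(-536 + 757\right) \left(281 + T{\left(-16,21 \right)}\right)\right) = - 1091 \left(-796 + \left(-536 + 757\right) \left(281 + \left(14 + 21 + 4 \left(-16\right)\right)\right)\right) = - 1091 \left(-796 + 221 \left(281 + \left(14 + 21 - 64\right)\right)\right) = - 1091 \left(-796 + 221 \left(281 - 29\right)\right) = - 1091 \left(-796 + 221 \cdot 252\right) = - 1091 \left(-796 + 55692\right) = \left(-1091\right) 54896 = -59891536$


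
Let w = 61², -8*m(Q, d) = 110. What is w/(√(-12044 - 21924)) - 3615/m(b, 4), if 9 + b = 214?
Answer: 2892/11 - 3721*I*√2123/8492 ≈ 262.91 - 20.189*I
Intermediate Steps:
b = 205 (b = -9 + 214 = 205)
m(Q, d) = -55/4 (m(Q, d) = -⅛*110 = -55/4)
w = 3721
w/(√(-12044 - 21924)) - 3615/m(b, 4) = 3721/(√(-12044 - 21924)) - 3615/(-55/4) = 3721/(√(-33968)) - 3615*(-4/55) = 3721/((4*I*√2123)) + 2892/11 = 3721*(-I*√2123/8492) + 2892/11 = -3721*I*√2123/8492 + 2892/11 = 2892/11 - 3721*I*√2123/8492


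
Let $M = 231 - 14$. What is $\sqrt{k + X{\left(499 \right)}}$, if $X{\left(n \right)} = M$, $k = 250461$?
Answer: $\sqrt{250678} \approx 500.68$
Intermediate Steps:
$M = 217$
$X{\left(n \right)} = 217$
$\sqrt{k + X{\left(499 \right)}} = \sqrt{250461 + 217} = \sqrt{250678}$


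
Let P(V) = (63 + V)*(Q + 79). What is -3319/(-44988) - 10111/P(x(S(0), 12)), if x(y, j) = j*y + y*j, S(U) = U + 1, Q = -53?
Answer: -74561015/16960476 ≈ -4.3962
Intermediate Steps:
S(U) = 1 + U
x(y, j) = 2*j*y (x(y, j) = j*y + j*y = 2*j*y)
P(V) = 1638 + 26*V (P(V) = (63 + V)*(-53 + 79) = (63 + V)*26 = 1638 + 26*V)
-3319/(-44988) - 10111/P(x(S(0), 12)) = -3319/(-44988) - 10111/(1638 + 26*(2*12*(1 + 0))) = -3319*(-1/44988) - 10111/(1638 + 26*(2*12*1)) = 3319/44988 - 10111/(1638 + 26*24) = 3319/44988 - 10111/(1638 + 624) = 3319/44988 - 10111/2262 = -74561015/16960476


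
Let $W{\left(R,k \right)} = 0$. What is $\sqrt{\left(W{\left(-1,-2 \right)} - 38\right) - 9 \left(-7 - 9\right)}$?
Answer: $\sqrt{106} \approx 10.296$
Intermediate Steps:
$\sqrt{\left(W{\left(-1,-2 \right)} - 38\right) - 9 \left(-7 - 9\right)} = \sqrt{\left(0 - 38\right) - 9 \left(-7 - 9\right)} = \sqrt{\left(0 - 38\right) - -144} = \sqrt{-38 + 144} = \sqrt{106}$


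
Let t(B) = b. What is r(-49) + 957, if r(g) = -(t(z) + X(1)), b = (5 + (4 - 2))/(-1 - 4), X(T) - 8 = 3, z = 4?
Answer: 4737/5 ≈ 947.40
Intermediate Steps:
X(T) = 11 (X(T) = 8 + 3 = 11)
b = -7/5 (b = (5 + 2)/(-5) = 7*(-1/5) = -7/5 ≈ -1.4000)
t(B) = -7/5
r(g) = -48/5 (r(g) = -(-7/5 + 11) = -1*48/5 = -48/5)
r(-49) + 957 = -48/5 + 957 = 4737/5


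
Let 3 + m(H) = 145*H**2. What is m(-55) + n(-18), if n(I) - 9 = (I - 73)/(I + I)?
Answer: 15790807/36 ≈ 4.3863e+5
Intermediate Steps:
n(I) = 9 + (-73 + I)/(2*I) (n(I) = 9 + (I - 73)/(I + I) = 9 + (-73 + I)/((2*I)) = 9 + (-73 + I)*(1/(2*I)) = 9 + (-73 + I)/(2*I))
m(H) = -3 + 145*H**2
m(-55) + n(-18) = (-3 + 145*(-55)**2) + (1/2)*(-73 + 19*(-18))/(-18) = (-3 + 145*3025) + (1/2)*(-1/18)*(-73 - 342) = (-3 + 438625) + (1/2)*(-1/18)*(-415) = 438622 + 415/36 = 15790807/36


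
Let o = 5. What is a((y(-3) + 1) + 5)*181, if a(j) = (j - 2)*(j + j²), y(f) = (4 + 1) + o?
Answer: 689248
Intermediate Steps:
y(f) = 10 (y(f) = (4 + 1) + 5 = 5 + 5 = 10)
a(j) = (-2 + j)*(j + j²)
a((y(-3) + 1) + 5)*181 = (((10 + 1) + 5)*(-2 + ((10 + 1) + 5)² - ((10 + 1) + 5)))*181 = ((11 + 5)*(-2 + (11 + 5)² - (11 + 5)))*181 = (16*(-2 + 16² - 1*16))*181 = (16*(-2 + 256 - 16))*181 = (16*238)*181 = 3808*181 = 689248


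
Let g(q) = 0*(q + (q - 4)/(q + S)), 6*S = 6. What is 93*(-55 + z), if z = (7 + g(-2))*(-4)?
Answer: -7719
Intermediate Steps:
S = 1 (S = (1/6)*6 = 1)
g(q) = 0 (g(q) = 0*(q + (q - 4)/(q + 1)) = 0*(q + (-4 + q)/(1 + q)) = 0)
z = -28 (z = (7 + 0)*(-4) = 7*(-4) = -28)
93*(-55 + z) = 93*(-55 - 28) = 93*(-83) = -7719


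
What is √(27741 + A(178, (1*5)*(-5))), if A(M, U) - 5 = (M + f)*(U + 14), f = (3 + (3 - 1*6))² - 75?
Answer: 3*√2957 ≈ 163.14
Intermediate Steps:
f = -75 (f = (3 + (3 - 6))² - 75 = (3 - 3)² - 75 = 0² - 75 = 0 - 75 = -75)
A(M, U) = 5 + (-75 + M)*(14 + U) (A(M, U) = 5 + (M - 75)*(U + 14) = 5 + (-75 + M)*(14 + U))
√(27741 + A(178, (1*5)*(-5))) = √(27741 + (-1045 - 75*1*5*(-5) + 14*178 + 178*((1*5)*(-5)))) = √(27741 + (-1045 - 375*(-5) + 2492 + 178*(5*(-5)))) = √(27741 + (-1045 - 75*(-25) + 2492 + 178*(-25))) = √(27741 + (-1045 + 1875 + 2492 - 4450)) = √(27741 - 1128) = √26613 = 3*√2957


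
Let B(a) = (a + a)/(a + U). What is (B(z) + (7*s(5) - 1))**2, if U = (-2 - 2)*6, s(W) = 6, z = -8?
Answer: 6889/4 ≈ 1722.3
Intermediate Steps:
U = -24 (U = -4*6 = -24)
B(a) = 2*a/(-24 + a) (B(a) = (a + a)/(a - 24) = (2*a)/(-24 + a) = 2*a/(-24 + a))
(B(z) + (7*s(5) - 1))**2 = (2*(-8)/(-24 - 8) + (7*6 - 1))**2 = (2*(-8)/(-32) + (42 - 1))**2 = (2*(-8)*(-1/32) + 41)**2 = (1/2 + 41)**2 = (83/2)**2 = 6889/4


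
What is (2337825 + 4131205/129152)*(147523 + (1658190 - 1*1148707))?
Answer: 99187836307959315/64576 ≈ 1.5360e+12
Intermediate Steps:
(2337825 + 4131205/129152)*(147523 + (1658190 - 1*1148707)) = (2337825 + 4131205*(1/129152))*(147523 + (1658190 - 1148707)) = (2337825 + 4131205/129152)*(147523 + 509483) = (301938905605/129152)*657006 = 99187836307959315/64576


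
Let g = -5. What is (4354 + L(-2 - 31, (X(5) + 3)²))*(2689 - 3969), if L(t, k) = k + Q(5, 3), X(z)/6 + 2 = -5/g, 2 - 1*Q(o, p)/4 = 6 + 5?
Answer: -5538560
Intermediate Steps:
Q(o, p) = -36 (Q(o, p) = 8 - 4*(6 + 5) = 8 - 4*11 = 8 - 44 = -36)
X(z) = -6 (X(z) = -12 + 6*(-5/(-5)) = -12 + 6*(-5*(-⅕)) = -12 + 6*1 = -12 + 6 = -6)
L(t, k) = -36 + k (L(t, k) = k - 36 = -36 + k)
(4354 + L(-2 - 31, (X(5) + 3)²))*(2689 - 3969) = (4354 + (-36 + (-6 + 3)²))*(2689 - 3969) = (4354 + (-36 + (-3)²))*(-1280) = (4354 + (-36 + 9))*(-1280) = (4354 - 27)*(-1280) = 4327*(-1280) = -5538560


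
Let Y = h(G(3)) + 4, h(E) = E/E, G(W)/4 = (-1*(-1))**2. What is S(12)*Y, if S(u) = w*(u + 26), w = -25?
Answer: -4750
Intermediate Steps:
G(W) = 4 (G(W) = 4*(-1*(-1))**2 = 4*1**2 = 4*1 = 4)
S(u) = -650 - 25*u (S(u) = -25*(u + 26) = -25*(26 + u) = -650 - 25*u)
h(E) = 1
Y = 5 (Y = 1 + 4 = 5)
S(12)*Y = (-650 - 25*12)*5 = (-650 - 300)*5 = -950*5 = -4750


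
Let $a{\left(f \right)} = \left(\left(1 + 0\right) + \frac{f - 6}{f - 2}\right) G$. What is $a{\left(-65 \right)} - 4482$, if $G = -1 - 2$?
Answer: $- \frac{300708}{67} \approx -4488.2$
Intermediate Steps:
$G = -3$
$a{\left(f \right)} = -3 - \frac{3 \left(-6 + f\right)}{-2 + f}$ ($a{\left(f \right)} = \left(\left(1 + 0\right) + \frac{f - 6}{f - 2}\right) \left(-3\right) = \left(1 + \frac{-6 + f}{-2 + f}\right) \left(-3\right) = -3 - \frac{3 \left(-6 + f\right)}{-2 + f}$)
$a{\left(-65 \right)} - 4482 = \frac{6 \left(4 - -65\right)}{-2 - 65} - 4482 = \frac{6 \left(4 + 65\right)}{-67} - 4482 = 6 \left(- \frac{1}{67}\right) 69 - 4482 = - \frac{414}{67} - 4482 = - \frac{300708}{67}$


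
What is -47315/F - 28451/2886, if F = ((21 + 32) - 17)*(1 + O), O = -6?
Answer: 4380997/17316 ≈ 253.00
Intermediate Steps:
F = -180 (F = ((21 + 32) - 17)*(1 - 6) = (53 - 17)*(-5) = 36*(-5) = -180)
-47315/F - 28451/2886 = -47315/(-180) - 28451/2886 = -47315*(-1/180) - 28451*1/2886 = 9463/36 - 28451/2886 = 4380997/17316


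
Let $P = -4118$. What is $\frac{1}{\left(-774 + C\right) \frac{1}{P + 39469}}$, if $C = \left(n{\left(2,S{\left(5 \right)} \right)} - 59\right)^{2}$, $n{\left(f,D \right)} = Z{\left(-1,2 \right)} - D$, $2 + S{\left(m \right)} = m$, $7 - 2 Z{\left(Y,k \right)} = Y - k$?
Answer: $\frac{35351}{2475} \approx 14.283$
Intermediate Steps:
$Z{\left(Y,k \right)} = \frac{7}{2} + \frac{k}{2} - \frac{Y}{2}$ ($Z{\left(Y,k \right)} = \frac{7}{2} - \frac{Y - k}{2} = \frac{7}{2} - \left(\frac{Y}{2} - \frac{k}{2}\right) = \frac{7}{2} + \frac{k}{2} - \frac{Y}{2}$)
$S{\left(m \right)} = -2 + m$
$n{\left(f,D \right)} = 5 - D$ ($n{\left(f,D \right)} = \left(\frac{7}{2} + \frac{1}{2} \cdot 2 - - \frac{1}{2}\right) - D = \left(\frac{7}{2} + 1 + \frac{1}{2}\right) - D = 5 - D$)
$C = 3249$ ($C = \left(\left(5 - \left(-2 + 5\right)\right) - 59\right)^{2} = \left(\left(5 - 3\right) - 59\right)^{2} = \left(2 - 59\right)^{2} = \left(-57\right)^{2} = 3249$)
$\frac{1}{\left(-774 + C\right) \frac{1}{P + 39469}} = \frac{1}{\left(-774 + 3249\right) \frac{1}{-4118 + 39469}} = \frac{1}{2475 \cdot \frac{1}{35351}} = \frac{1}{\frac{2475}{35351}} = \frac{35351}{2475}$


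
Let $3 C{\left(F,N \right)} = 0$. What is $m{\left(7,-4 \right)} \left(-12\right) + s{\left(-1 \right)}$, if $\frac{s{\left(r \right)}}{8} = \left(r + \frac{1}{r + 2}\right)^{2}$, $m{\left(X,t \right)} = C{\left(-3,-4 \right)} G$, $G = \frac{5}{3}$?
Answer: $0$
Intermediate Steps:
$G = \frac{5}{3}$ ($G = 5 \cdot \frac{1}{3} = \frac{5}{3} \approx 1.6667$)
$C{\left(F,N \right)} = 0$ ($C{\left(F,N \right)} = \frac{1}{3} \cdot 0 = 0$)
$m{\left(X,t \right)} = 0$ ($m{\left(X,t \right)} = 0 \cdot \frac{5}{3} = 0$)
$s{\left(r \right)} = 8 \left(r + \frac{1}{2 + r}\right)^{2}$ ($s{\left(r \right)} = 8 \left(r + \frac{1}{r + 2}\right)^{2} = 8 \left(r + \frac{1}{2 + r}\right)^{2}$)
$m{\left(7,-4 \right)} \left(-12\right) + s{\left(-1 \right)} = 0 \left(-12\right) + \frac{8 \left(1 + \left(-1\right)^{2} + 2 \left(-1\right)\right)^{2}}{\left(2 - 1\right)^{2}} = 0 + 8 \cdot 1^{-2} \left(1 + 1 - 2\right)^{2} = 0 + 8 \cdot 1 \cdot 0^{2} = 0 + 8 \cdot 1 \cdot 0 = 0 + 0 = 0$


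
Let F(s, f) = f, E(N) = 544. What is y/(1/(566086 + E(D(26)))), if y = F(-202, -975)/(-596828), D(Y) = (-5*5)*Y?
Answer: 276232125/298414 ≈ 925.67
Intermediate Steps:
D(Y) = -25*Y
y = 975/596828 (y = -975/(-596828) = -975*(-1/596828) = 975/596828 ≈ 0.0016336)
y/(1/(566086 + E(D(26)))) = 975/(596828*(1/(566086 + 544))) = 975/(596828*(1/566630)) = (975/596828)*566630 = 276232125/298414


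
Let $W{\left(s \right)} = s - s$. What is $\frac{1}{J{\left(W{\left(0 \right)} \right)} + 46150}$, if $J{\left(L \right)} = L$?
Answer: $\frac{1}{46150} \approx 2.1668 \cdot 10^{-5}$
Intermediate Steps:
$W{\left(s \right)} = 0$
$\frac{1}{J{\left(W{\left(0 \right)} \right)} + 46150} = \frac{1}{0 + 46150} = \frac{1}{46150}$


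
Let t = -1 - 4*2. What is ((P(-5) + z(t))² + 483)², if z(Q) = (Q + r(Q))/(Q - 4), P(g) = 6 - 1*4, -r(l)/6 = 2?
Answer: 7028474896/28561 ≈ 2.4609e+5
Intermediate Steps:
r(l) = -12 (r(l) = -6*2 = -12)
P(g) = 2 (P(g) = 6 - 4 = 2)
t = -9 (t = -1 - 8 = -9)
z(Q) = (-12 + Q)/(-4 + Q) (z(Q) = (Q - 12)/(Q - 4) = (-12 + Q)/(-4 + Q))
((P(-5) + z(t))² + 483)² = ((2 + (-12 - 9)/(-4 - 9))² + 483)² = ((2 - 21/(-13))² + 483)² = ((2 - 1/13*(-21))² + 483)² = ((2 + 21/13)² + 483)² = ((47/13)² + 483)² = (2209/169 + 483)² = (83836/169)² = 7028474896/28561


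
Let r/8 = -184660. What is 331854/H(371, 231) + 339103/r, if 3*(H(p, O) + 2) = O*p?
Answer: 19222191997/1687940128 ≈ 11.388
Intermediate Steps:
r = -1477280 (r = 8*(-184660) = -1477280)
H(p, O) = -2 + O*p/3 (H(p, O) = -2 + (O*p)/3 = -2 + O*p/3)
331854/H(371, 231) + 339103/r = 331854/(-2 + (⅓)*231*371) + 339103/(-1477280) = 331854/(-2 + 28567) + 339103*(-1/1477280) = 331854/28565 - 339103/1477280 = 19222191997/1687940128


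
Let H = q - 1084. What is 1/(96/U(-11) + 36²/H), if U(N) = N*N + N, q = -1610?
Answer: 24695/9672 ≈ 2.5532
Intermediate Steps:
H = -2694 (H = -1610 - 1084 = -2694)
U(N) = N + N² (U(N) = N² + N = N + N²)
1/(96/U(-11) + 36²/H) = 1/(96/((-11*(1 - 11))) + 36²/(-2694)) = 1/(96/((-11*(-10))) + 1296*(-1/2694)) = 1/(96/110 - 216/449) = 1/(96*(1/110) - 216/449) = 1/(48/55 - 216/449) = 1/(9672/24695) = 24695/9672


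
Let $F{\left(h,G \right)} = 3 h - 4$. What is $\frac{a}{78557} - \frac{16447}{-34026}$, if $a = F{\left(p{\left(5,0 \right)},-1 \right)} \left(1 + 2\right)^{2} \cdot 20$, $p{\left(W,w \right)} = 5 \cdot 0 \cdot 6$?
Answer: $\frac{1267528259}{2672980482} \approx 0.4742$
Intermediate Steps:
$p{\left(W,w \right)} = 0$ ($p{\left(W,w \right)} = 0 \cdot 6 = 0$)
$F{\left(h,G \right)} = -4 + 3 h$
$a = -720$ ($a = \left(-4 + 3 \cdot 0\right) \left(1 + 2\right)^{2} \cdot 20 = \left(-4 + 0\right) 3^{2} \cdot 20 = \left(-4\right) 9 \cdot 20 = \left(-36\right) 20 = -720$)
$\frac{a}{78557} - \frac{16447}{-34026} = - \frac{720}{78557} - \frac{16447}{-34026} = \left(-720\right) \frac{1}{78557} - - \frac{16447}{34026} = - \frac{720}{78557} + \frac{16447}{34026} = \frac{1267528259}{2672980482}$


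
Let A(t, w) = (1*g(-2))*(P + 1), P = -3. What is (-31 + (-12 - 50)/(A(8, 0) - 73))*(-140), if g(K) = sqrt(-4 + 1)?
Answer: 3220900/763 + 2480*I*sqrt(3)/763 ≈ 4221.4 + 5.6297*I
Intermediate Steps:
g(K) = I*sqrt(3) (g(K) = sqrt(-3) = I*sqrt(3))
A(t, w) = -2*I*sqrt(3) (A(t, w) = (1*(I*sqrt(3)))*(-3 + 1) = (I*sqrt(3))*(-2) = -2*I*sqrt(3))
(-31 + (-12 - 50)/(A(8, 0) - 73))*(-140) = (-31 + (-12 - 50)/(-2*I*sqrt(3) - 73))*(-140) = (-31 - 62/(-73 - 2*I*sqrt(3)))*(-140) = 4340 + 8680/(-73 - 2*I*sqrt(3))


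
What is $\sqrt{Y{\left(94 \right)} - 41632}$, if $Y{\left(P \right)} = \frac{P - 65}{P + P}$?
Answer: $\frac{9 i \sqrt{4541469}}{94} \approx 204.04 i$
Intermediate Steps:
$Y{\left(P \right)} = \frac{-65 + P}{2 P}$
$\sqrt{Y{\left(94 \right)} - 41632} = \sqrt{\frac{-65 + 94}{2 \cdot 94} - 41632} = \sqrt{\frac{1}{2} \cdot \frac{1}{94} \cdot 29 - 41632} = \sqrt{\frac{29}{188} - 41632} = \sqrt{- \frac{7826787}{188}} = \frac{9 i \sqrt{4541469}}{94}$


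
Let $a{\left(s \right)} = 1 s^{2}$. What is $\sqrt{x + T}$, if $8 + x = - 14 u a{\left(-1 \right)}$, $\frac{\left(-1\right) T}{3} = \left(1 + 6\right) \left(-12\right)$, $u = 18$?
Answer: $2 i \sqrt{2} \approx 2.8284 i$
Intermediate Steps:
$T = 252$ ($T = - 3 \left(1 + 6\right) \left(-12\right) = - 3 \cdot 7 \left(-12\right) = \left(-3\right) \left(-84\right) = 252$)
$a{\left(s \right)} = s^{2}$
$x = -260$ ($x = -8 + \left(-14\right) 18 \left(-1\right)^{2} = -8 - 252 = -260$)
$\sqrt{x + T} = \sqrt{-260 + 252} = \sqrt{-8} = 2 i \sqrt{2}$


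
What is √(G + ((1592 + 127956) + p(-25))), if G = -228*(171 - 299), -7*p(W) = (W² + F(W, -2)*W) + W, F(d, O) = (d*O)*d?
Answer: √154182 ≈ 392.66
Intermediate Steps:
F(d, O) = O*d² (F(d, O) = (O*d)*d = O*d²)
p(W) = -W/7 - W²/7 + 2*W³/7 (p(W) = -((W² + (-2*W²)*W) + W)/7 = -((W² - 2*W³) + W)/7 = -(W + W² - 2*W³)/7 = -W/7 - W²/7 + 2*W³/7)
G = 29184 (G = -228*(-128) = 29184)
√(G + ((1592 + 127956) + p(-25))) = √(29184 + ((1592 + 127956) + (⅐)*(-25)*(-1 - 1*(-25) + 2*(-25)²))) = √(29184 + (129548 + (⅐)*(-25)*(-1 + 25 + 2*625))) = √(29184 + (129548 + (⅐)*(-25)*(-1 + 25 + 1250))) = √(29184 + (129548 + (⅐)*(-25)*1274)) = √(29184 + (129548 - 4550)) = √(29184 + 124998) = √154182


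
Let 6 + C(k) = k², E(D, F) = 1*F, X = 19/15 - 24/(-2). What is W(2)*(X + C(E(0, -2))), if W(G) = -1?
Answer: -169/15 ≈ -11.267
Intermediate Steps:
X = 199/15 (X = 19*(1/15) - 24*(-½) = 19/15 + 12 = 199/15 ≈ 13.267)
E(D, F) = F
C(k) = -6 + k²
W(2)*(X + C(E(0, -2))) = -(199/15 + (-6 + (-2)²)) = -(199/15 + (-6 + 4)) = -(199/15 - 2) = -1*169/15 = -169/15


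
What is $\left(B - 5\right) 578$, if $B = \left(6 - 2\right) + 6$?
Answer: $2890$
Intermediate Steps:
$B = 10$ ($B = 4 + 6 = 10$)
$\left(B - 5\right) 578 = \left(10 - 5\right) 578 = 5 \cdot 578 = 2890$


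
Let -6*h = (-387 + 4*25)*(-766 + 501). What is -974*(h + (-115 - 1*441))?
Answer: 38663417/3 ≈ 1.2888e+7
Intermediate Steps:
h = -76055/6 (h = -(-387 + 4*25)*(-766 + 501)/6 = -(-387 + 100)*(-265)/6 = -(-287)*(-265)/6 = -1/6*76055 = -76055/6 ≈ -12676.)
-974*(h + (-115 - 1*441)) = -974*(-76055/6 + (-115 - 1*441)) = -974*(-76055/6 + (-115 - 441)) = -974*(-76055/6 - 556) = -974*(-79391/6) = 38663417/3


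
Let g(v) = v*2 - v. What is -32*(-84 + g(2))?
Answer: 2624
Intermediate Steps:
g(v) = v (g(v) = 2*v - v = v)
-32*(-84 + g(2)) = -32*(-84 + 2) = -32*(-82) = 2624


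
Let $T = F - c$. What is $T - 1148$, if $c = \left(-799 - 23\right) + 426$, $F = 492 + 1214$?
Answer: $954$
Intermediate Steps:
$F = 1706$
$c = -396$ ($c = -822 + 426 = -396$)
$T = 2102$ ($T = 1706 - -396 = 1706 + 396 = 2102$)
$T - 1148 = 2102 - 1148 = 954$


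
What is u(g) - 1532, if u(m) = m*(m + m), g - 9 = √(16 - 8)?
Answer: -1354 + 72*√2 ≈ -1252.2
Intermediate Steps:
g = 9 + 2*√2 (g = 9 + √(16 - 8) = 9 + √8 = 9 + 2*√2 ≈ 11.828)
u(m) = 2*m² (u(m) = m*(2*m) = 2*m²)
u(g) - 1532 = 2*(9 + 2*√2)² - 1532 = -1532 + 2*(9 + 2*√2)²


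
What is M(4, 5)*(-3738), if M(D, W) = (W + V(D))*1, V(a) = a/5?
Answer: -108402/5 ≈ -21680.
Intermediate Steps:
V(a) = a/5 (V(a) = a*(⅕) = a/5)
M(D, W) = W + D/5 (M(D, W) = (W + D/5)*1 = W + D/5)
M(4, 5)*(-3738) = (5 + (⅕)*4)*(-3738) = (5 + ⅘)*(-3738) = (29/5)*(-3738) = -108402/5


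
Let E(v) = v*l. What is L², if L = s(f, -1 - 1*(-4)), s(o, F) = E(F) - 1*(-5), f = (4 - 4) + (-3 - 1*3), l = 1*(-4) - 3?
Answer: 256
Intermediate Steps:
l = -7 (l = -4 - 3 = -7)
E(v) = -7*v (E(v) = v*(-7) = -7*v)
f = -6 (f = 0 + (-3 - 3) = 0 - 6 = -6)
s(o, F) = 5 - 7*F (s(o, F) = -7*F - 1*(-5) = -7*F + 5 = 5 - 7*F)
L = -16 (L = 5 - 7*(-1 - 1*(-4)) = 5 - 7*(-1 + 4) = 5 - 7*3 = 5 - 21 = -16)
L² = (-16)² = 256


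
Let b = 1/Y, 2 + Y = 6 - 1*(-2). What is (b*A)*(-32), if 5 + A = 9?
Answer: -64/3 ≈ -21.333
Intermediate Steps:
A = 4 (A = -5 + 9 = 4)
Y = 6 (Y = -2 + (6 - 1*(-2)) = -2 + (6 + 2) = -2 + 8 = 6)
b = 1/6 ≈ 0.16667
(b*A)*(-32) = ((1/6)*4)*(-32) = (2/3)*(-32) = -64/3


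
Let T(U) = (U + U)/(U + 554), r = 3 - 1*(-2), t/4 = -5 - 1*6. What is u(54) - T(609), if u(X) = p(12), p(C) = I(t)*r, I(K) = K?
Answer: -257078/1163 ≈ -221.05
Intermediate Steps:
t = -44 (t = 4*(-5 - 1*6) = 4*(-5 - 6) = 4*(-11) = -44)
r = 5 (r = 3 + 2 = 5)
p(C) = -220 (p(C) = -44*5 = -220)
u(X) = -220
T(U) = 2*U/(554 + U) (T(U) = (2*U)/(554 + U) = 2*U/(554 + U))
u(54) - T(609) = -220 - 2*609/(554 + 609) = -220 - 2*609/1163 = -220 - 1*1218/1163 = -220 - 1218/1163 = -257078/1163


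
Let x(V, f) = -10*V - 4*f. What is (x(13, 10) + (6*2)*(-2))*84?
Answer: -16296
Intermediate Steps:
(x(13, 10) + (6*2)*(-2))*84 = ((-10*13 - 4*10) + (6*2)*(-2))*84 = ((-130 - 40) + 12*(-2))*84 = (-170 - 24)*84 = -194*84 = -16296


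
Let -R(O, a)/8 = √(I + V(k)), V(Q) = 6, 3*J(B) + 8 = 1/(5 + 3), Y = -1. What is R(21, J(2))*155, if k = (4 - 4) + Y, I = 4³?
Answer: -1240*√70 ≈ -10375.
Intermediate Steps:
I = 64
k = -1 (k = (4 - 4) - 1 = 0 - 1 = -1)
J(B) = -21/8 (J(B) = -8/3 + 1/(3*(5 + 3)) = -8/3 + (⅓)/8 = -8/3 + (⅓)*(⅛) = -8/3 + 1/24 = -21/8)
R(O, a) = -8*√70 (R(O, a) = -8*√(64 + 6) = -8*√70)
R(21, J(2))*155 = -8*√70*155 = -1240*√70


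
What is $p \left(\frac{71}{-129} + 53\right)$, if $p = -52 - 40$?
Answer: $- \frac{622472}{129} \approx -4825.4$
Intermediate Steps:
$p = -92$
$p \left(\frac{71}{-129} + 53\right) = - 92 \left(\frac{71}{-129} + 53\right) = - 92 \left(71 \left(- \frac{1}{129}\right) + 53\right) = - 92 \left(- \frac{71}{129} + 53\right) = \left(-92\right) \frac{6766}{129} = - \frac{622472}{129}$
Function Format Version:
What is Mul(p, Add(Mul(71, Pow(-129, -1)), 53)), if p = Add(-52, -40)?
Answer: Rational(-622472, 129) ≈ -4825.4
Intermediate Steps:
p = -92
Mul(p, Add(Mul(71, Pow(-129, -1)), 53)) = Mul(-92, Add(Mul(71, Pow(-129, -1)), 53)) = Mul(-92, Add(Mul(71, Rational(-1, 129)), 53)) = Mul(-92, Add(Rational(-71, 129), 53)) = Mul(-92, Rational(6766, 129)) = Rational(-622472, 129)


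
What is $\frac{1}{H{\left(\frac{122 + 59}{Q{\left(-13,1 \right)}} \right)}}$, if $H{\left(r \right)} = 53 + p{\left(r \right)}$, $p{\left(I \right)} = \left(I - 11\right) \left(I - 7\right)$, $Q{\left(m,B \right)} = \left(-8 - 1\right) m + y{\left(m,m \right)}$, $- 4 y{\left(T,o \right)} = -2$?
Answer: $\frac{55225}{5779034} \approx 0.0095561$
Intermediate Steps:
$y{\left(T,o \right)} = \frac{1}{2}$ ($y{\left(T,o \right)} = \left(- \frac{1}{4}\right) \left(-2\right) = \frac{1}{2}$)
$Q{\left(m,B \right)} = \frac{1}{2} - 9 m$ ($Q{\left(m,B \right)} = \left(-8 - 1\right) m + \frac{1}{2} = - 9 m + \frac{1}{2} = \frac{1}{2} - 9 m$)
$p{\left(I \right)} = \left(-11 + I\right) \left(-7 + I\right)$
$H{\left(r \right)} = 130 + r^{2} - 18 r$ ($H{\left(r \right)} = 53 + \left(77 + r^{2} - 18 r\right) = 130 + r^{2} - 18 r$)
$\frac{1}{H{\left(\frac{122 + 59}{Q{\left(-13,1 \right)}} \right)}} = \frac{1}{130 + \left(\frac{122 + 59}{\frac{1}{2} - -117}\right)^{2} - 18 \frac{122 + 59}{\frac{1}{2} - -117}} = \frac{1}{130 + \left(\frac{181}{\frac{1}{2} + 117}\right)^{2} - 18 \frac{181}{\frac{1}{2} + 117}} = \frac{1}{130 + \left(\frac{181}{\frac{235}{2}}\right)^{2} - 18 \frac{181}{\frac{235}{2}}} = \frac{1}{130 + \left(181 \cdot \frac{2}{235}\right)^{2} - 18 \cdot 181 \cdot \frac{2}{235}} = \frac{1}{130 + \left(\frac{362}{235}\right)^{2} - \frac{6516}{235}} = \frac{1}{130 + \frac{131044}{55225} - \frac{6516}{235}} = \frac{1}{\frac{5779034}{55225}} = \frac{55225}{5779034}$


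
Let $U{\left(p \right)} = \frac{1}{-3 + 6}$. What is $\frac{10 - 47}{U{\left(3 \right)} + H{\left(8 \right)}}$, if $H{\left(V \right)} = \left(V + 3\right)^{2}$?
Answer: $- \frac{111}{364} \approx -0.30494$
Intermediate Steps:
$U{\left(p \right)} = \frac{1}{3}$
$H{\left(V \right)} = \left(3 + V\right)^{2}$
$\frac{10 - 47}{U{\left(3 \right)} + H{\left(8 \right)}} = \frac{10 - 47}{\frac{1}{3} + \left(3 + 8\right)^{2}} = - \frac{37}{\frac{1}{3} + 11^{2}} = - \frac{37}{\frac{1}{3} + 121} = - \frac{37}{\frac{364}{3}} = \left(-37\right) \frac{3}{364} = - \frac{111}{364}$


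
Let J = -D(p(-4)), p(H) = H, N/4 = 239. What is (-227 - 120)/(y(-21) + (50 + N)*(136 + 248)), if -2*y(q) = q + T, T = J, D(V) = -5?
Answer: -347/386312 ≈ -0.00089824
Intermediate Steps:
N = 956 (N = 4*239 = 956)
J = 5 (J = -1*(-5) = 5)
T = 5
y(q) = -5/2 - q/2 (y(q) = -(q + 5)/2 = -(5 + q)/2 = -5/2 - q/2)
(-227 - 120)/(y(-21) + (50 + N)*(136 + 248)) = (-227 - 120)/((-5/2 - ½*(-21)) + (50 + 956)*(136 + 248)) = -347/((-5/2 + 21/2) + 1006*384) = -347/(8 + 386304) = -347/386312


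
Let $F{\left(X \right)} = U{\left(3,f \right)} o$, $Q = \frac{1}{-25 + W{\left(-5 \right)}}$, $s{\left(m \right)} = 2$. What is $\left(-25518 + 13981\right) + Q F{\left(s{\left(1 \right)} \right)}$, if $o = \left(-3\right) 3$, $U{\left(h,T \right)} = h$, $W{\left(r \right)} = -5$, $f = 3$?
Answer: $- \frac{115361}{10} \approx -11536.0$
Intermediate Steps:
$Q = - \frac{1}{30}$ ($Q = \frac{1}{-25 - 5} = \frac{1}{-30} = - \frac{1}{30} \approx -0.033333$)
$o = -9$
$F{\left(X \right)} = -27$ ($F{\left(X \right)} = 3 \left(-9\right) = -27$)
$\left(-25518 + 13981\right) + Q F{\left(s{\left(1 \right)} \right)} = \left(-25518 + 13981\right) - - \frac{9}{10} = -11537 + \frac{9}{10} = - \frac{115361}{10}$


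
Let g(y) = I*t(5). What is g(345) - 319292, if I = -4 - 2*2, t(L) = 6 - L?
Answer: -319300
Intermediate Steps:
I = -8 (I = -4 - 4 = -8)
g(y) = -8 (g(y) = -8*(6 - 1*5) = -8*(6 - 5) = -8*1 = -8)
g(345) - 319292 = -8 - 319292 = -319300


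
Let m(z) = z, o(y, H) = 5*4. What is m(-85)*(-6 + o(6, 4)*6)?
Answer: -9690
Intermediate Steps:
o(y, H) = 20
m(-85)*(-6 + o(6, 4)*6) = -85*(-6 + 20*6) = -85*(-6 + 120) = -85*114 = -9690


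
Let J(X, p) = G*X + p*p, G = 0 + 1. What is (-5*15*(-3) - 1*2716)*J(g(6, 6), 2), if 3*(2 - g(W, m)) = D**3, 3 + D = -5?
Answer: -1320230/3 ≈ -4.4008e+5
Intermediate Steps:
D = -8 (D = -3 - 5 = -8)
G = 1
g(W, m) = 518/3 (g(W, m) = 2 - 1/3*(-8)**3 = 2 - 1/3*(-512) = 2 + 512/3 = 518/3)
J(X, p) = X + p**2 (J(X, p) = 1*X + p*p = X + p**2)
(-5*15*(-3) - 1*2716)*J(g(6, 6), 2) = (-5*15*(-3) - 1*2716)*(518/3 + 2**2) = (-75*(-3) - 2716)*(518/3 + 4) = (225 - 2716)*(530/3) = -2491*530/3 = -1320230/3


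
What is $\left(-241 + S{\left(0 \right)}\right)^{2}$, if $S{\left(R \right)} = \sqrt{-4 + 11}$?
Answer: $\left(241 - \sqrt{7}\right)^{2} \approx 56813.0$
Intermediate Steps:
$S{\left(R \right)} = \sqrt{7}$
$\left(-241 + S{\left(0 \right)}\right)^{2} = \left(-241 + \sqrt{7}\right)^{2}$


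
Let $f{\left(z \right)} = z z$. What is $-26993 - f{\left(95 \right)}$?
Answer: $-36018$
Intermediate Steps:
$f{\left(z \right)} = z^{2}$
$-26993 - f{\left(95 \right)} = -26993 - 95^{2} = -26993 - 9025 = -36018$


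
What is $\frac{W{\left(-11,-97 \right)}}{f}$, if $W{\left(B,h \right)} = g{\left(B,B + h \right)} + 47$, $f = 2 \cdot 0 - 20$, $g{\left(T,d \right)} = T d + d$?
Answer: $- \frac{1127}{20} \approx -56.35$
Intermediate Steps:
$g{\left(T,d \right)} = d + T d$
$f = -20$ ($f = 0 - 20 = -20$)
$W{\left(B,h \right)} = 47 + \left(1 + B\right) \left(B + h\right)$ ($W{\left(B,h \right)} = \left(B + h\right) \left(1 + B\right) + 47 = \left(1 + B\right) \left(B + h\right) + 47 = 47 + \left(1 + B\right) \left(B + h\right)$)
$\frac{W{\left(-11,-97 \right)}}{f} = \frac{47 + \left(1 - 11\right) \left(-11 - 97\right)}{-20} = \left(47 - -1080\right) \left(- \frac{1}{20}\right) = \left(47 + 1080\right) \left(- \frac{1}{20}\right) = 1127 \left(- \frac{1}{20}\right) = - \frac{1127}{20}$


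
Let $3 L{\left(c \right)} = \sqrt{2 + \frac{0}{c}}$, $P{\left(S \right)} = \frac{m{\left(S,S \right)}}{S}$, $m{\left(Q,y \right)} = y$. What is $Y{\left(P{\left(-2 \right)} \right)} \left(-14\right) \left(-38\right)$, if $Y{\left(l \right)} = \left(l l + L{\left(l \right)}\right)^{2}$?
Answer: $\frac{5852}{9} + \frac{1064 \sqrt{2}}{3} \approx 1151.8$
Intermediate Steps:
$P{\left(S \right)} = 1$ ($P{\left(S \right)} = \frac{S}{S} = 1$)
$L{\left(c \right)} = \frac{\sqrt{2}}{3}$ ($L{\left(c \right)} = \frac{\sqrt{2 + \frac{0}{c}}}{3} = \frac{\sqrt{2 + 0}}{3} = \frac{\sqrt{2}}{3}$)
$Y{\left(l \right)} = \left(l^{2} + \frac{\sqrt{2}}{3}\right)^{2}$ ($Y{\left(l \right)} = \left(l l + \frac{\sqrt{2}}{3}\right)^{2} = \left(l^{2} + \frac{\sqrt{2}}{3}\right)^{2}$)
$Y{\left(P{\left(-2 \right)} \right)} \left(-14\right) \left(-38\right) = \frac{\left(\sqrt{2} + 3 \cdot 1^{2}\right)^{2}}{9} \left(-14\right) \left(-38\right) = \frac{\left(\sqrt{2} + 3 \cdot 1\right)^{2}}{9} \left(-14\right) \left(-38\right) = \frac{\left(\sqrt{2} + 3\right)^{2}}{9} \left(-14\right) \left(-38\right) = \frac{\left(3 + \sqrt{2}\right)^{2}}{9} \left(-14\right) \left(-38\right) = - \frac{14 \left(3 + \sqrt{2}\right)^{2}}{9} \left(-38\right) = \frac{532 \left(3 + \sqrt{2}\right)^{2}}{9}$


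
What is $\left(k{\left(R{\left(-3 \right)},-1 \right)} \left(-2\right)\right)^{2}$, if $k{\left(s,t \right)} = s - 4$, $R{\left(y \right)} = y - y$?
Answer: $64$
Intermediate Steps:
$R{\left(y \right)} = 0$
$k{\left(s,t \right)} = -4 + s$ ($k{\left(s,t \right)} = s - 4 = -4 + s$)
$\left(k{\left(R{\left(-3 \right)},-1 \right)} \left(-2\right)\right)^{2} = \left(\left(-4 + 0\right) \left(-2\right)\right)^{2} = \left(\left(-4\right) \left(-2\right)\right)^{2} = 8^{2} = 64$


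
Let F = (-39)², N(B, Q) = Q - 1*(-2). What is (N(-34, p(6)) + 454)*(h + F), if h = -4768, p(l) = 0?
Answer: -1480632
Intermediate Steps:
N(B, Q) = 2 + Q (N(B, Q) = Q + 2 = 2 + Q)
F = 1521
(N(-34, p(6)) + 454)*(h + F) = ((2 + 0) + 454)*(-4768 + 1521) = (2 + 454)*(-3247) = 456*(-3247) = -1480632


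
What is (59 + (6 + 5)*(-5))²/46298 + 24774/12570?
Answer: 95598981/48497155 ≈ 1.9712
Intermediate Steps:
(59 + (6 + 5)*(-5))²/46298 + 24774/12570 = (59 + 11*(-5))²*(1/46298) + 24774*(1/12570) = (59 - 55)²*(1/46298) + 4129/2095 = 4²*(1/46298) + 4129/2095 = 16*(1/46298) + 4129/2095 = 8/23149 + 4129/2095 = 95598981/48497155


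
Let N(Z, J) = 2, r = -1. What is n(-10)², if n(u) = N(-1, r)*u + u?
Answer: 900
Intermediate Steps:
n(u) = 3*u (n(u) = 2*u + u = 3*u)
n(-10)² = (3*(-10))² = (-30)² = 900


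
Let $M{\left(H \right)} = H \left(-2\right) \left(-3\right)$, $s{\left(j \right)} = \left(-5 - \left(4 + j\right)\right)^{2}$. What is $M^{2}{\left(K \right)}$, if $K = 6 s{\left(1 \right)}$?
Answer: $12960000$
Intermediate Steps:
$s{\left(j \right)} = \left(-9 - j\right)^{2}$
$K = 600$ ($K = 6 \left(9 + 1\right)^{2} = 6 \cdot 10^{2} = 6 \cdot 100 = 600$)
$M{\left(H \right)} = 6 H$ ($M{\left(H \right)} = - 2 H \left(-3\right) = 6 H$)
$M^{2}{\left(K \right)} = \left(6 \cdot 600\right)^{2} = 3600^{2} = 12960000$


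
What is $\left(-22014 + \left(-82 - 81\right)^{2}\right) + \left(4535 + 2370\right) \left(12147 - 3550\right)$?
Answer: $59366840$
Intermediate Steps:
$\left(-22014 + \left(-82 - 81\right)^{2}\right) + \left(4535 + 2370\right) \left(12147 - 3550\right) = \left(-22014 + \left(-163\right)^{2}\right) + 6905 \cdot 8597 = \left(-22014 + 26569\right) + 59362285 = 4555 + 59362285 = 59366840$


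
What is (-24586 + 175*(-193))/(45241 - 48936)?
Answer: 58361/3695 ≈ 15.795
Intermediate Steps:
(-24586 + 175*(-193))/(45241 - 48936) = (-24586 - 33775)/(-3695) = -58361*(-1/3695) = 58361/3695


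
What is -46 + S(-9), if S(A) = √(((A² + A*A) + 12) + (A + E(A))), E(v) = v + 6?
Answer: -46 + 9*√2 ≈ -33.272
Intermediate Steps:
E(v) = 6 + v
S(A) = √(18 + 2*A + 2*A²) (S(A) = √(((A² + A*A) + 12) + (A + (6 + A))) = √(((A² + A²) + 12) + (6 + 2*A)) = √((2*A² + 12) + (6 + 2*A)) = √((12 + 2*A²) + (6 + 2*A)) = √(18 + 2*A + 2*A²))
-46 + S(-9) = -46 + √(18 + 2*(-9) + 2*(-9)²) = -46 + √(18 - 18 + 2*81) = -46 + √(18 - 18 + 162) = -46 + √162 = -46 + 9*√2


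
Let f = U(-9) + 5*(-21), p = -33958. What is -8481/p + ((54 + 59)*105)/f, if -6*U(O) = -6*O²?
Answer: -67118021/135832 ≈ -494.13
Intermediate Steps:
U(O) = O² (U(O) = -(-1)*O² = O²)
f = -24 (f = (-9)² + 5*(-21) = 81 - 105 = -24)
-8481/p + ((54 + 59)*105)/f = -8481/(-33958) + ((54 + 59)*105)/(-24) = -8481*(-1/33958) + (113*105)*(-1/24) = 8481/33958 + 11865*(-1/24) = 8481/33958 - 3955/8 = -67118021/135832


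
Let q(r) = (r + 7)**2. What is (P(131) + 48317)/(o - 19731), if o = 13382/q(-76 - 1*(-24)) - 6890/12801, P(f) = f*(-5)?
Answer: -411831851850/170436708181 ≈ -2.4163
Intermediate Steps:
P(f) = -5*f
q(r) = (7 + r)**2
o = 52450244/8640675 (o = 13382/((7 + (-76 - 1*(-24)))**2) - 6890/12801 = 13382/((7 + (-76 + 24))**2) - 6890*1/12801 = 13382/((7 - 52)**2) - 6890/12801 = 13382/((-45)**2) - 6890/12801 = 13382/2025 - 6890/12801 = 52450244/8640675 ≈ 6.0702)
(P(131) + 48317)/(o - 19731) = (-5*131 + 48317)/(52450244/8640675 - 19731) = (-655 + 48317)/(-170436708181/8640675) = 47662*(-8640675/170436708181) = -411831851850/170436708181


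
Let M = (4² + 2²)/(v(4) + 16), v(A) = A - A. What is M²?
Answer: 25/16 ≈ 1.5625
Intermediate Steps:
v(A) = 0
M = 5/4 (M = (4² + 2²)/(0 + 16) = (16 + 4)/16 = 20*(1/16) = 5/4 ≈ 1.2500)
M² = (5/4)² = 25/16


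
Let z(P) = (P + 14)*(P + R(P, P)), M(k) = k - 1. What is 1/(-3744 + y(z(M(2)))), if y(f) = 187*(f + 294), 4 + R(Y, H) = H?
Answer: 1/45624 ≈ 2.1918e-5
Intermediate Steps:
M(k) = -1 + k
R(Y, H) = -4 + H
z(P) = (-4 + 2*P)*(14 + P) (z(P) = (P + 14)*(P + (-4 + P)) = (14 + P)*(-4 + 2*P) = (-4 + 2*P)*(14 + P))
y(f) = 54978 + 187*f (y(f) = 187*(294 + f) = 54978 + 187*f)
1/(-3744 + y(z(M(2)))) = 1/(-3744 + (54978 + 187*(-56 + 2*(-1 + 2)² + 24*(-1 + 2)))) = 1/(-3744 + (54978 + 187*(-56 + 2*1² + 24*1))) = 1/(-3744 + (54978 + 187*(-56 + 2*1 + 24))) = 1/(-3744 + (54978 + 187*(-56 + 2 + 24))) = 1/(-3744 + (54978 + 187*(-30))) = 1/(-3744 + (54978 - 5610)) = 1/(-3744 + 49368) = 1/45624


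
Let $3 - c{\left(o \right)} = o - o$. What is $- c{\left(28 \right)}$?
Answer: $-3$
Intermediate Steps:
$c{\left(o \right)} = 3$ ($c{\left(o \right)} = 3 - \left(o - o\right) = 3 - 0 = 3 + 0 = 3$)
$- c{\left(28 \right)} = \left(-1\right) 3 = -3$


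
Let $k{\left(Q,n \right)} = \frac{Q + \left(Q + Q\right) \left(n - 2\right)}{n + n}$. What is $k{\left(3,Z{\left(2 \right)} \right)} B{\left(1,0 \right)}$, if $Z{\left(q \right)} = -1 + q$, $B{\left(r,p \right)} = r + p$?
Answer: $- \frac{3}{2} \approx -1.5$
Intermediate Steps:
$B{\left(r,p \right)} = p + r$
$k{\left(Q,n \right)} = \frac{Q + 2 Q \left(-2 + n\right)}{2 n}$
$k{\left(3,Z{\left(2 \right)} \right)} B{\left(1,0 \right)} = \left(3 - \frac{9}{2 \left(-1 + 2\right)}\right) \left(0 + 1\right) = \left(3 - \frac{9}{2 \cdot 1}\right) 1 = \left(3 - \frac{9}{2} \cdot 1\right) 1 = \left(3 - \frac{9}{2}\right) 1 = \left(- \frac{3}{2}\right) 1 = - \frac{3}{2}$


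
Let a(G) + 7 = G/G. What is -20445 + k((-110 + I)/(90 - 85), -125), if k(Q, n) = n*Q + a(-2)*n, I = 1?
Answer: -16970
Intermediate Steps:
a(G) = -6 (a(G) = -7 + G/G = -7 + 1 = -6)
k(Q, n) = -6*n + Q*n (k(Q, n) = n*Q - 6*n = Q*n - 6*n = -6*n + Q*n)
-20445 + k((-110 + I)/(90 - 85), -125) = -20445 - 125*(-6 + (-110 + 1)/(90 - 85)) = -20445 - 125*(-6 - 109/5) = -20445 - 125*(-139/5) = -20445 + 3475 = -16970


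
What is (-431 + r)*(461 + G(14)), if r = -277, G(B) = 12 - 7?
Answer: -329928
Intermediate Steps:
G(B) = 5
(-431 + r)*(461 + G(14)) = (-431 - 277)*(461 + 5) = -708*466 = -329928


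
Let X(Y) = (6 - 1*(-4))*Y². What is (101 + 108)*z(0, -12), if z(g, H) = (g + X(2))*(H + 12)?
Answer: 0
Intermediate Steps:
X(Y) = 10*Y² (X(Y) = (6 + 4)*Y² = 10*Y²)
z(g, H) = (12 + H)*(40 + g) (z(g, H) = (g + 10*2²)*(H + 12) = (g + 10*4)*(12 + H) = (g + 40)*(12 + H) = (40 + g)*(12 + H) = (12 + H)*(40 + g))
(101 + 108)*z(0, -12) = (101 + 108)*(480 + 12*0 + 40*(-12) - 12*0) = 209*(480 + 0 - 480 + 0) = 209*0 = 0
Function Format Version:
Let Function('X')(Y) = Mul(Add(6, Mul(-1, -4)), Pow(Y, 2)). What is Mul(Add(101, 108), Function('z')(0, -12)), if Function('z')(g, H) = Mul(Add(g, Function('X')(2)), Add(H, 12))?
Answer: 0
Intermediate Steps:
Function('X')(Y) = Mul(10, Pow(Y, 2)) (Function('X')(Y) = Mul(Add(6, 4), Pow(Y, 2)) = Mul(10, Pow(Y, 2)))
Function('z')(g, H) = Mul(Add(12, H), Add(40, g)) (Function('z')(g, H) = Mul(Add(g, Mul(10, Pow(2, 2))), Add(H, 12)) = Mul(Add(g, Mul(10, 4)), Add(12, H)) = Mul(Add(g, 40), Add(12, H)) = Mul(Add(40, g), Add(12, H)) = Mul(Add(12, H), Add(40, g)))
Mul(Add(101, 108), Function('z')(0, -12)) = Mul(Add(101, 108), Add(480, Mul(12, 0), Mul(40, -12), Mul(-12, 0))) = Mul(209, Add(480, 0, -480, 0)) = Mul(209, 0) = 0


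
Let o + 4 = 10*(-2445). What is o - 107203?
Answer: -131657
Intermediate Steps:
o = -24454 (o = -4 + 10*(-2445) = -4 - 24450 = -24454)
o - 107203 = -24454 - 107203 = -131657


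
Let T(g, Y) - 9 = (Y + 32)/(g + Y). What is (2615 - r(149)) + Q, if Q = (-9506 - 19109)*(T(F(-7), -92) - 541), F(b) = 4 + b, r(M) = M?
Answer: 288943894/19 ≈ 1.5208e+7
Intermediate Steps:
T(g, Y) = 9 + (32 + Y)/(Y + g) (T(g, Y) = 9 + (Y + 32)/(g + Y) = 9 + (32 + Y)/(Y + g))
Q = 288897040/19 (Q = (-9506 - 19109)*((32 + 9*(4 - 7) + 10*(-92))/(-92 + (4 - 7)) - 541) = -28615*((32 + 9*(-3) - 920)/(-92 - 3) - 541) = -28615*((32 - 27 - 920)/(-95) - 541) = -28615*(-1/95*(-915) - 541) = -28615*(183/19 - 541) = -28615*(-10096/19) = 288897040/19 ≈ 1.5205e+7)
(2615 - r(149)) + Q = (2615 - 1*149) + 288897040/19 = (2615 - 149) + 288897040/19 = 2466 + 288897040/19 = 288943894/19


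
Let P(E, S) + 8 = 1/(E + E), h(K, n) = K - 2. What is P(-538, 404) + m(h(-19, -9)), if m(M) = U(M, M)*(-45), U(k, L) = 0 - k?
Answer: -1025429/1076 ≈ -953.00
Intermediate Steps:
U(k, L) = -k
h(K, n) = -2 + K
m(M) = 45*M (m(M) = -M*(-45) = 45*M)
P(E, S) = -8 + 1/(2*E) (P(E, S) = -8 + 1/(E + E) = -8 + 1/(2*E))
P(-538, 404) + m(h(-19, -9)) = (-8 + (1/2)/(-538)) + 45*(-2 - 19) = (-8 + (1/2)*(-1/538)) + 45*(-21) = (-8 - 1/1076) - 945 = -8609/1076 - 945 = -1025429/1076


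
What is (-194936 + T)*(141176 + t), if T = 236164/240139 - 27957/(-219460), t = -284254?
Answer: 734937678581013344203/26350452470 ≈ 2.7891e+10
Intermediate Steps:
T = 58542117463/52700904940 (T = 236164*(1/240139) - 27957*(-1/219460) = 236164/240139 + 27957/219460 = 58542117463/52700904940 ≈ 1.1108)
(-194936 + T)*(141176 + t) = (-194936 + 58542117463/52700904940)*(141176 - 284254) = -10273245063266377/52700904940*(-143078) = 734937678581013344203/26350452470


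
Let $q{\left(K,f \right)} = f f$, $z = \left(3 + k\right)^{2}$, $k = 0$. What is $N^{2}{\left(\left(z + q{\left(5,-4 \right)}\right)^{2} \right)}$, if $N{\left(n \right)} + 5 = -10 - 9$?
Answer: $576$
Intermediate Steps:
$z = 9$ ($z = \left(3 + 0\right)^{2} = 3^{2} = 9$)
$q{\left(K,f \right)} = f^{2}$
$N{\left(n \right)} = -24$ ($N{\left(n \right)} = -5 - 19 = -24$)
$N^{2}{\left(\left(z + q{\left(5,-4 \right)}\right)^{2} \right)} = \left(-24\right)^{2} = 576$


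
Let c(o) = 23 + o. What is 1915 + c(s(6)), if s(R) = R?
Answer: 1944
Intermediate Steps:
1915 + c(s(6)) = 1915 + (23 + 6) = 1915 + 29 = 1944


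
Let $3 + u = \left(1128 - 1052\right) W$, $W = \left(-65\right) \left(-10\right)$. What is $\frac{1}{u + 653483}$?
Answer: $\frac{1}{702880} \approx 1.4227 \cdot 10^{-6}$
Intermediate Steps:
$W = 650$
$u = 49397$ ($u = -3 + \left(1128 - 1052\right) 650 = -3 + 76 \cdot 650 = -3 + 49400 = 49397$)
$\frac{1}{u + 653483} = \frac{1}{49397 + 653483} = \frac{1}{702880}$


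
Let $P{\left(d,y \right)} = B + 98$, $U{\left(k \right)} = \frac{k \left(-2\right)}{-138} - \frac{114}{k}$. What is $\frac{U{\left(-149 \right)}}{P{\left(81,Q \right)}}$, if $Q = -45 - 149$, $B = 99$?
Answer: $- \frac{14335}{2025357} \approx -0.0070778$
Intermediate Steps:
$Q = -194$
$U{\left(k \right)} = - \frac{114}{k} + \frac{k}{69}$ ($U{\left(k \right)} = - 2 k \left(- \frac{1}{138}\right) - \frac{114}{k} = \frac{k}{69} - \frac{114}{k} = - \frac{114}{k} + \frac{k}{69}$)
$P{\left(d,y \right)} = 197$ ($P{\left(d,y \right)} = 99 + 98 = 197$)
$\frac{U{\left(-149 \right)}}{P{\left(81,Q \right)}} = \frac{- \frac{114}{-149} + \frac{1}{69} \left(-149\right)}{197} = \left(\left(-114\right) \left(- \frac{1}{149}\right) - \frac{149}{69}\right) \frac{1}{197} = \left(\frac{114}{149} - \frac{149}{69}\right) \frac{1}{197} = \left(- \frac{14335}{10281}\right) \frac{1}{197} = - \frac{14335}{2025357}$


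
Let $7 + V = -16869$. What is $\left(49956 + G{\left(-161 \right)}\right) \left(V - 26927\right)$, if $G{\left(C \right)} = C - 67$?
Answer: $-2178235584$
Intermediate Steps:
$V = -16876$ ($V = -7 - 16869 = -16876$)
$G{\left(C \right)} = -67 + C$
$\left(49956 + G{\left(-161 \right)}\right) \left(V - 26927\right) = \left(49956 - 228\right) \left(-16876 - 26927\right) = \left(49956 - 228\right) \left(-43803\right) = 49728 \left(-43803\right) = -2178235584$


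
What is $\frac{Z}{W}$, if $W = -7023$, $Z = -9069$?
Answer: $\frac{3023}{2341} \approx 1.2913$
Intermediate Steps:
$\frac{Z}{W} = - \frac{9069}{-7023} = \left(-9069\right) \left(- \frac{1}{7023}\right) = \frac{3023}{2341}$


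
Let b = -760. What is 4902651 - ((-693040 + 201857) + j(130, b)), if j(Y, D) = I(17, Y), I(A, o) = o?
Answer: 5393704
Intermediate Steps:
j(Y, D) = Y
4902651 - ((-693040 + 201857) + j(130, b)) = 4902651 - ((-693040 + 201857) + 130) = 4902651 - (-491183 + 130) = 4902651 - 1*(-491053) = 4902651 + 491053 = 5393704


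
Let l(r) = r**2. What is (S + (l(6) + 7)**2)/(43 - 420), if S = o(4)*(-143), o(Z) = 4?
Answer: -1277/377 ≈ -3.3873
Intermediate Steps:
S = -572 (S = 4*(-143) = -572)
(S + (l(6) + 7)**2)/(43 - 420) = (-572 + (6**2 + 7)**2)/(43 - 420) = (-572 + (36 + 7)**2)/(-377) = (-572 + 43**2)*(-1/377) = (-572 + 1849)*(-1/377) = 1277*(-1/377) = -1277/377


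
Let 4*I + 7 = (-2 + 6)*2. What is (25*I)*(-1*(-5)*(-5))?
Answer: -625/4 ≈ -156.25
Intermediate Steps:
I = 1/4 (I = -7/4 + ((-2 + 6)*2)/4 = -7/4 + (4*2)/4 = -7/4 + (1/4)*8 = -7/4 + 2 = 1/4 ≈ 0.25000)
(25*I)*(-1*(-5)*(-5)) = (25*(1/4))*(-1*(-5)*(-5)) = 25*(5*(-5))/4 = (25/4)*(-25) = -625/4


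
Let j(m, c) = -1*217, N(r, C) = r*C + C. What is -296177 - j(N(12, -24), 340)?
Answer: -295960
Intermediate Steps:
N(r, C) = C + C*r (N(r, C) = C*r + C = C + C*r)
j(m, c) = -217
-296177 - j(N(12, -24), 340) = -296177 - 1*(-217) = -296177 + 217 = -295960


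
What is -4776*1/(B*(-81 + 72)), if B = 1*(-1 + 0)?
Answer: -1592/3 ≈ -530.67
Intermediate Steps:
B = -1 (B = 1*(-1) = -1)
-4776*1/(B*(-81 + 72)) = -4776*(-1/(-81 + 72)) = -4776/((-1*(-9))) = -4776/9 = -4776*1/9 = -1592/3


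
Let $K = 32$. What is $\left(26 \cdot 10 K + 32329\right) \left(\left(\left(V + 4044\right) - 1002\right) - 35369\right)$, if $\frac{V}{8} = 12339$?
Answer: $2698483865$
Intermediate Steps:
$V = 98712$ ($V = 8 \cdot 12339 = 98712$)
$\left(26 \cdot 10 K + 32329\right) \left(\left(\left(V + 4044\right) - 1002\right) - 35369\right) = \left(26 \cdot 10 \cdot 32 + 32329\right) \left(\left(\left(98712 + 4044\right) - 1002\right) - 35369\right) = \left(260 \cdot 32 + 32329\right) \left(\left(102756 - 1002\right) - 35369\right) = \left(8320 + 32329\right) \left(101754 - 35369\right) = 40649 \cdot 66385 = 2698483865$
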